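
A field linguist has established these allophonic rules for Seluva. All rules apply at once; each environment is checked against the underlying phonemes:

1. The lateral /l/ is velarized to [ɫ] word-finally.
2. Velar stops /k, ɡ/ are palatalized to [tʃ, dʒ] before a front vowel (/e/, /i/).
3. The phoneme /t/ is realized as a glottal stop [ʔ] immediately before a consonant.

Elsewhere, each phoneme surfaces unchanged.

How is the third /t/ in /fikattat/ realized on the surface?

/t/ (word-final): rule 3 targets it, but not immediately before a consonant → unchanged [t].

[t]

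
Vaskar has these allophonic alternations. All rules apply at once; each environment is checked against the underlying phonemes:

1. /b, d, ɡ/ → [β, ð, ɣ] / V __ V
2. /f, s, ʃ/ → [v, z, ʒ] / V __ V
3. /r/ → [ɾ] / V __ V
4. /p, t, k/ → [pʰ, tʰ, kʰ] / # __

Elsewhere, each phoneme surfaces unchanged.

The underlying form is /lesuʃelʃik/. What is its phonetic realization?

/l/ — not in any rule's target class → [l].
/e/ stays [e].
Rule 2 applies to /s/ (between /e/ and /u/: between two vowels) → [z].
/u/ — not in any rule's target class → [u].
Rule 2 applies to /ʃ/ (between /u/ and /e/: between two vowels) → [ʒ].
/e/ — not in any rule's target class → [e].
/l/ (between /e/ and /ʃ/) is unaffected → [l].
/ʃ/ (between /l/ and /i/): rule 2 targets it, but not between two vowels → unchanged [ʃ].
/i/ stays [i].
/k/ (word-final) is in the target of rule 4 but the environment (word-initially) is not met → [k].

[lezuʒelʃik]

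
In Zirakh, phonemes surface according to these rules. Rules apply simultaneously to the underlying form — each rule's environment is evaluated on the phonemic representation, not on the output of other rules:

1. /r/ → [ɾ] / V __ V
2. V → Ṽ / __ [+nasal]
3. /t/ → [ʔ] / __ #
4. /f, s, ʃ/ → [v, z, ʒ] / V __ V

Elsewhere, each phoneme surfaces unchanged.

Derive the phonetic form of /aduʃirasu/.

[aduʒiɾazu]

/a/ (word-initial) is in the target of rule 2 but the environment (before a nasal consonant) is not met → [a].
/d/ (between /a/ and /u/): no rule targets it → [d].
/u/ (between /d/ and /ʃ/): rule 2 targets it, but not before a nasal consonant → unchanged [u].
/ʃ/ (between /u/ and /i/) occurs between two vowels → [ʒ] by rule 4.
/i/ — between /ʃ/ and /r/; rule 2 does not apply here → [i].
/r/ meets the environment for rule 1 (between two vowels) → [ɾ].
/a/ (between /r/ and /s/): rule 2 targets it, but not before a nasal consonant → unchanged [a].
/s/ (between /a/ and /u/) occurs between two vowels → [z] by rule 4.
/u/ (word-final) fails the environment for rule 2, so it stays [u].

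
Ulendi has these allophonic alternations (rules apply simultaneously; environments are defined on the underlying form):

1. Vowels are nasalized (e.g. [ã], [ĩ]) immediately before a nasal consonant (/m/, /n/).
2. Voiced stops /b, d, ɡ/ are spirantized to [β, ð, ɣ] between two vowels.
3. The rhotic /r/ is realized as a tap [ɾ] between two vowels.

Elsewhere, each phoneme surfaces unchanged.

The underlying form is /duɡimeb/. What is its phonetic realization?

/d/ — word-initial; rule 2 does not apply here → [d].
/u/ — between /d/ and /ɡ/; rule 1 does not apply here → [u].
Rule 2 applies to /ɡ/ (between /u/ and /i/: between two vowels) → [ɣ].
/i/ (between /ɡ/ and /m/): before a nasal consonant, so rule 1 applies → [ĩ].
/m/ — not in any rule's target class → [m].
/e/ (between /m/ and /b/): rule 1 targets it, but not before a nasal consonant → unchanged [e].
/b/ — word-final; rule 2 does not apply here → [b].

[duɣĩmeb]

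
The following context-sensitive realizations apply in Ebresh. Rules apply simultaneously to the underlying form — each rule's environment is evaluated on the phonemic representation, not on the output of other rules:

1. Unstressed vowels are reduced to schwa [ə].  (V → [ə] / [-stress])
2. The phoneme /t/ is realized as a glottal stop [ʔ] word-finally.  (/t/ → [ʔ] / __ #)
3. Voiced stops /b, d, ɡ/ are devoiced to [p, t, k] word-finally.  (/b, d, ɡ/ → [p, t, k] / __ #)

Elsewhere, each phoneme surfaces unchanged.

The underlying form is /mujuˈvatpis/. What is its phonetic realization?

[məjəˈvatpəs]

Rule 1 applies to /u/ (between /m/ and /j/: in an unstressed syllable) → [ə].
/u/ — between /j/ and /v/, in an unstressed syllable — surfaces as [ə] (rule 1).
/a/ — between /v/ and /t/; rule 1 does not apply here → [a].
/t/ — between /a/ and /p/; rule 2 does not apply here → [t].
/i/ (between /p/ and /s/): in an unstressed syllable, so rule 1 applies → [ə].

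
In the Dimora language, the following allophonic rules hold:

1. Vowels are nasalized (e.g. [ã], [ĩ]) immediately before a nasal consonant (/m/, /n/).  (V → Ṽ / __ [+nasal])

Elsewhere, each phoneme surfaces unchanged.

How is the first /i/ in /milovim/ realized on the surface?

/i/ (between /m/ and /l/): rule 1 targets it, but not before a nasal consonant → unchanged [i].

[i]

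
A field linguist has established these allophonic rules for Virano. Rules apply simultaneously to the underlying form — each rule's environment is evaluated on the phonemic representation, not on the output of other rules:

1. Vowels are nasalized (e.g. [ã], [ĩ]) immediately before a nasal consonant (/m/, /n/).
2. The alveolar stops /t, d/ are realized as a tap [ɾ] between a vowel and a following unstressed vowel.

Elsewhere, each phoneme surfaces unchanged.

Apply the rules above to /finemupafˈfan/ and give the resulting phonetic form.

[fĩnẽmupafˈfãn]

/f/ (word-initial): no rule targets it → [f].
/i/ (between /f/ and /n/) occurs before a nasal consonant → [ĩ] by rule 1.
/n/ (between /i/ and /e/) is unaffected → [n].
/e/ (between /n/ and /m/): before a nasal consonant, so rule 1 applies → [ẽ].
/m/ (between /e/ and /u/): no rule targets it → [m].
/u/ (between /m/ and /p/) fails the environment for rule 1, so it stays [u].
/p/ stays [p].
/a/ — between /p/ and /f/; rule 1 does not apply here → [a].
/f/ (between /a/ and /f/): no rule targets it → [f].
/f/ — not in any rule's target class → [f].
/a/ (between /f/ and /n/) occurs before a nasal consonant → [ã] by rule 1.
/n/ — not in any rule's target class → [n].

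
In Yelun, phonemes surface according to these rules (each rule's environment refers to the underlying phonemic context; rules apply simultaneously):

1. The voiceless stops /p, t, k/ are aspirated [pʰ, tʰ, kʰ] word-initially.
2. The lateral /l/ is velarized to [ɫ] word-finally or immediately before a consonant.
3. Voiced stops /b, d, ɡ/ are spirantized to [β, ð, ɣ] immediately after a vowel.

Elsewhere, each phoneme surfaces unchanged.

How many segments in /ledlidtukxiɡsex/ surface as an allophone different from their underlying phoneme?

Segments that undergo a rule: /d/ → [ð] (rule 3); /d/ → [ð] (rule 3); /ɡ/ → [ɣ] (rule 3).
All other segments surface unchanged.

3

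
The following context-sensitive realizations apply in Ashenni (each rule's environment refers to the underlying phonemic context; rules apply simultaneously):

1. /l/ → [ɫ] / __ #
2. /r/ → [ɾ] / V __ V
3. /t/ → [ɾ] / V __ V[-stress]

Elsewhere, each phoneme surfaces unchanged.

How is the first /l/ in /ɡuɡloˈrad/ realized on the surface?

/l/ (between /ɡ/ and /o/) is in the target of rule 1 but the environment (word-finally) is not met → [l].

[l]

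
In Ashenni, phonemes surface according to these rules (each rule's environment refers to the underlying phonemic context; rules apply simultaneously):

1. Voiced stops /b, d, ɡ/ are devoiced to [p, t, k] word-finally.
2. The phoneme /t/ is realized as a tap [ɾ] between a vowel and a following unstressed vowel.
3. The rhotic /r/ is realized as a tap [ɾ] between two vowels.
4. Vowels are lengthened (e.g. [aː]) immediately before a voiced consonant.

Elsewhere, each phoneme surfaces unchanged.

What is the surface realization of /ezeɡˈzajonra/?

/e/ — word-initial, before a voiced consonant — surfaces as [eː] (rule 4).
/z/ (between /e/ and /e/): no rule targets it → [z].
/e/ meets the environment for rule 4 (before a voiced consonant) → [eː].
/ɡ/ (between /e/ and /z/) is in the target of rule 1 but the environment (word-finally) is not met → [ɡ].
/z/ — not in any rule's target class → [z].
/a/ meets the environment for rule 4 (before a voiced consonant) → [aː].
/j/ — not in any rule's target class → [j].
/o/ meets the environment for rule 4 (before a voiced consonant) → [oː].
/n/ (between /o/ and /r/) is unaffected → [n].
/r/ (between /n/ and /a/): rule 3 targets it, but not between two vowels → unchanged [r].
/a/ — word-final; rule 4 does not apply here → [a].

[eːzeːɡˈzaːjoːnra]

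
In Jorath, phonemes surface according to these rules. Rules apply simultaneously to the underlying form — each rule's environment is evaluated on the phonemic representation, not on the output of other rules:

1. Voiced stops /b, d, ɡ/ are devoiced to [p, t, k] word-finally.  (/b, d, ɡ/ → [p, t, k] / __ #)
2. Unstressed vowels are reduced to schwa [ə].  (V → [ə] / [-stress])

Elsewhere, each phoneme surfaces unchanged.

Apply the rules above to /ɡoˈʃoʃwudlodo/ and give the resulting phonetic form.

/ɡ/ (word-initial) fails the environment for rule 1, so it stays [ɡ].
/o/ meets the environment for rule 2 (in an unstressed syllable) → [ə].
/ʃ/ (between /o/ and /o/) is unaffected → [ʃ].
/o/ — between /ʃ/ and /ʃ/; rule 2 does not apply here → [o].
/ʃ/ stays [ʃ].
/w/ (between /ʃ/ and /u/): no rule targets it → [w].
/u/ meets the environment for rule 2 (in an unstressed syllable) → [ə].
/d/ — between /u/ and /l/; rule 1 does not apply here → [d].
/l/ stays [l].
Rule 2 applies to /o/ (between /l/ and /d/: in an unstressed syllable) → [ə].
/d/ (between /o/ and /o/) is in the target of rule 1 but the environment (word-finally) is not met → [d].
Rule 2 applies to /o/ (word-final: in an unstressed syllable) → [ə].

[ɡəˈʃoʃwədlədə]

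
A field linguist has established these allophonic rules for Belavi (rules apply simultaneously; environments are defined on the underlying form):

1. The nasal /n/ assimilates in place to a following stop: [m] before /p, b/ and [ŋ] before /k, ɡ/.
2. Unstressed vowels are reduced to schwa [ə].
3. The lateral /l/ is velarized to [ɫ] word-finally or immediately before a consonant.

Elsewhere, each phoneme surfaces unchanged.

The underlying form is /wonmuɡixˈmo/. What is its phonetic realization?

[wənməɡəxˈmo]

/w/ — not in any rule's target class → [w].
/o/ (between /w/ and /n/) occurs in an unstressed syllable → [ə] by rule 2.
/n/ (between /o/ and /m/): rule 1 targets it, but not before a labial or velar stop → unchanged [n].
/m/ (between /n/ and /u/) is unaffected → [m].
Rule 2 applies to /u/ (between /m/ and /ɡ/: in an unstressed syllable) → [ə].
/ɡ/ stays [ɡ].
Rule 2 applies to /i/ (between /ɡ/ and /x/: in an unstressed syllable) → [ə].
/x/ — not in any rule's target class → [x].
/m/ — not in any rule's target class → [m].
/o/ — word-final; rule 2 does not apply here → [o].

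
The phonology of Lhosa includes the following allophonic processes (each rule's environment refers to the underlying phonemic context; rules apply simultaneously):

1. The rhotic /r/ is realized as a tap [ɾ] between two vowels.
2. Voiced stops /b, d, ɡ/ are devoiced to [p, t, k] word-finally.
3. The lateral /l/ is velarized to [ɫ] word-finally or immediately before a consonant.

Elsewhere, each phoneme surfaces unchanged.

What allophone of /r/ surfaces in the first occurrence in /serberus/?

/r/ (between /e/ and /b/): rule 1 targets it, but not between two vowels → unchanged [r].

[r]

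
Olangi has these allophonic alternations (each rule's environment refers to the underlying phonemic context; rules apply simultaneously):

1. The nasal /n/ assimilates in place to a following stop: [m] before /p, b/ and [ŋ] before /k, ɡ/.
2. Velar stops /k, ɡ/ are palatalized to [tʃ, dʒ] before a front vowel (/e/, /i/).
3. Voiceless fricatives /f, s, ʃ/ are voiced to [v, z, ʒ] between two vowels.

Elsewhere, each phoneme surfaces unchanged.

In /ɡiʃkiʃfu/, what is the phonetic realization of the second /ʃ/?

[ʃ]

/ʃ/ (between /i/ and /f/) fails the environment for rule 3, so it stays [ʃ].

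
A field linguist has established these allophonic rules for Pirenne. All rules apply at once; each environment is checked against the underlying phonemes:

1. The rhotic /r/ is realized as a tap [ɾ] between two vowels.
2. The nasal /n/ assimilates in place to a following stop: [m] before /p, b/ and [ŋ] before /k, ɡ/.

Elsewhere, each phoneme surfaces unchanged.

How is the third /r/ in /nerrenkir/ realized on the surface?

[r]

/r/ — word-final; rule 1 does not apply here → [r].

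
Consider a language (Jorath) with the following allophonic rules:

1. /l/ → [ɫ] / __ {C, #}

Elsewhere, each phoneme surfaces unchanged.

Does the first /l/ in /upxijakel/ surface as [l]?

/l/ — word-final, word-finally or immediately before a consonant — surfaces as [ɫ] (rule 1).
The actual realization is [ɫ], not [l].

No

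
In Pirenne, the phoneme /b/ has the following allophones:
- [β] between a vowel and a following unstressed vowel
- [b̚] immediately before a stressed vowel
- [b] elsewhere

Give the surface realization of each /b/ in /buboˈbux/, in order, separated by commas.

[b], [β], [b̚]

Occurrence 1 (position 1): no conditioning environment matches → elsewhere allophone [b].
Occurrence 2 (position 3): between a vowel and a following unstressed vowel → [β].
Occurrence 3 (position 5): immediately before a stressed vowel → [b̚].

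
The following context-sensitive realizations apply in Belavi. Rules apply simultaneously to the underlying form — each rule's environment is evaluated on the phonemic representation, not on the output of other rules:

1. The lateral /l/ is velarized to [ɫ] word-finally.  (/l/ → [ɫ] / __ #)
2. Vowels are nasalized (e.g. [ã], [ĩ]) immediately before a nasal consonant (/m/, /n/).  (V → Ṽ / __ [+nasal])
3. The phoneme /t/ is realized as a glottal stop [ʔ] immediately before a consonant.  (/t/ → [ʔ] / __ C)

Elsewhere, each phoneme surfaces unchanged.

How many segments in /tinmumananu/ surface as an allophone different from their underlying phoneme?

Segments that undergo a rule: /i/ → [ĩ] (rule 2); /u/ → [ũ] (rule 2); /a/ → [ã] (rule 2); /a/ → [ã] (rule 2).
All other segments surface unchanged.

4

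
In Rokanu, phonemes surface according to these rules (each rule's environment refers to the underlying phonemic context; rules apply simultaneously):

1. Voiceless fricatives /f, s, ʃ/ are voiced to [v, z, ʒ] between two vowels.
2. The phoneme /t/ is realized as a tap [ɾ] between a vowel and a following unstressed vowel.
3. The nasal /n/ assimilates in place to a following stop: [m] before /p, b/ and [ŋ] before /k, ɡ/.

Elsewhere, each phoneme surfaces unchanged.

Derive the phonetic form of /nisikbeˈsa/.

[nizikbeˈza]

/n/ — word-initial; rule 3 does not apply here → [n].
/i/ — not in any rule's target class → [i].
Rule 1 applies to /s/ (between /i/ and /i/: between two vowels) → [z].
/i/ stays [i].
/k/ — not in any rule's target class → [k].
/b/ (between /k/ and /e/): no rule targets it → [b].
/e/ (between /b/ and /s/): no rule targets it → [e].
/s/ (between /e/ and /a/) occurs between two vowels → [z] by rule 1.
/a/ stays [a].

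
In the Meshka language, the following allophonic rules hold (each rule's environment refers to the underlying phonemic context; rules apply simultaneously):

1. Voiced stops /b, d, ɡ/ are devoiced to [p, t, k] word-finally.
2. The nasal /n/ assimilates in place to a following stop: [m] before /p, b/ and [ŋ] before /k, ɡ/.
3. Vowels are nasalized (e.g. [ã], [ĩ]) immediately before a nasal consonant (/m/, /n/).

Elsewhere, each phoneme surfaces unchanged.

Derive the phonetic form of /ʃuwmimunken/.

[ʃuwmĩmũŋkẽn]

/ʃ/ (word-initial): no rule targets it → [ʃ].
/u/ (between /ʃ/ and /w/) fails the environment for rule 3, so it stays [u].
/w/ stays [w].
/m/ stays [m].
/i/ — between /m/ and /m/, before a nasal consonant — surfaces as [ĩ] (rule 3).
/m/ (between /i/ and /u/): no rule targets it → [m].
/u/ (between /m/ and /n/) occurs before a nasal consonant → [ũ] by rule 3.
/n/ (between /u/ and /k/) occurs before a labial or velar stop → [ŋ] by rule 2.
/k/ (between /n/ and /e/) is unaffected → [k].
Rule 3 applies to /e/ (between /k/ and /n/: before a nasal consonant) → [ẽ].
/n/ — word-final; rule 2 does not apply here → [n].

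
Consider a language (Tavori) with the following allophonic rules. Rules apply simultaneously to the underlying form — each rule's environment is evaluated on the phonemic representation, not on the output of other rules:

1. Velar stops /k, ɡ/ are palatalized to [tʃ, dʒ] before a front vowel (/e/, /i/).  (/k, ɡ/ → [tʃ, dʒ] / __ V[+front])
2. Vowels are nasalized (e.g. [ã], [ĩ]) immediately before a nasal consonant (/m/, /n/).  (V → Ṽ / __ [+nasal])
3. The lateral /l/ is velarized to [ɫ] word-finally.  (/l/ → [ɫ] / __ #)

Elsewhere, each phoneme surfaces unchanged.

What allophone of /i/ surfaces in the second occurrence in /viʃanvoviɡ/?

/i/ — between /v/ and /ɡ/; rule 2 does not apply here → [i].

[i]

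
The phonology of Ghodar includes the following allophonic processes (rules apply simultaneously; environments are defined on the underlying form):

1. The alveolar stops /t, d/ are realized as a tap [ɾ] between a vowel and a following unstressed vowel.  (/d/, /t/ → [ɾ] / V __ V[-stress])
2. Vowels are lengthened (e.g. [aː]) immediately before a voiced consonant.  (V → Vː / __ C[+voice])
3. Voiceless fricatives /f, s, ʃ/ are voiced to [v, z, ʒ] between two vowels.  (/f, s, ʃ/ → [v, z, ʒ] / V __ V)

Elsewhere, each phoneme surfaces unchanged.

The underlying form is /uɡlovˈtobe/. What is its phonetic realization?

[uːɡloːvˈtoːbe]

/u/ (word-initial) occurs before a voiced consonant → [uː] by rule 2.
Rule 2 applies to /o/ (between /l/ and /v/: before a voiced consonant) → [oː].
/t/ — between /v/ and /o/; rule 1 does not apply here → [t].
/o/ (between /t/ and /b/) occurs before a voiced consonant → [oː] by rule 2.
/e/ — word-final; rule 2 does not apply here → [e].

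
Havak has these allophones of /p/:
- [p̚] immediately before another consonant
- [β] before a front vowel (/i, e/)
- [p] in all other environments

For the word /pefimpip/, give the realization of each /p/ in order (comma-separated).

Occurrence 1 (position 1): before a front vowel (/i, e/) → [β].
Occurrence 2 (position 6): before a front vowel (/i, e/) → [β].
Occurrence 3 (position 8): no conditioning environment matches → elsewhere allophone [p].

[β], [β], [p]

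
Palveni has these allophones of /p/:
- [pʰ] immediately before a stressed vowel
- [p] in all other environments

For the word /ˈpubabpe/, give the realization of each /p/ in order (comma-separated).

Occurrence 1 (position 1): immediately before a stressed vowel → [pʰ].
Occurrence 2 (position 6): no conditioning environment matches → elsewhere allophone [p].

[pʰ], [p]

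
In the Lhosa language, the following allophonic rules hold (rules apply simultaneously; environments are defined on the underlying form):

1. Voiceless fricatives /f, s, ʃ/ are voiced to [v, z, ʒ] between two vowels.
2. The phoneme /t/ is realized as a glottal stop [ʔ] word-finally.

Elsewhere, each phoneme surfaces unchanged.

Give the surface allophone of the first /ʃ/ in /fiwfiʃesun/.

/ʃ/ (between /i/ and /e/): between two vowels, so rule 1 applies → [ʒ].

[ʒ]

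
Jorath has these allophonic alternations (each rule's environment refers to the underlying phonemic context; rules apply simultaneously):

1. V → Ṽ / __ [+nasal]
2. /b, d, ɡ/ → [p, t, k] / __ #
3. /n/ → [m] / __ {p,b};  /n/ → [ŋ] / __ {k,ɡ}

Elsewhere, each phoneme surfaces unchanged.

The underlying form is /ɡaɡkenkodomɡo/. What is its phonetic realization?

/ɡ/ (word-initial): rule 2 targets it, but not word-finally → unchanged [ɡ].
/a/ (between /ɡ/ and /ɡ/) is in the target of rule 1 but the environment (before a nasal consonant) is not met → [a].
/ɡ/ (between /a/ and /k/) fails the environment for rule 2, so it stays [ɡ].
/k/ stays [k].
/e/ (between /k/ and /n/): before a nasal consonant, so rule 1 applies → [ẽ].
/n/ (between /e/ and /k/) occurs before a labial or velar stop → [ŋ] by rule 3.
/k/ (between /n/ and /o/): no rule targets it → [k].
/o/ (between /k/ and /d/) is in the target of rule 1 but the environment (before a nasal consonant) is not met → [o].
/d/ (between /o/ and /o/): rule 2 targets it, but not word-finally → unchanged [d].
/o/ (between /d/ and /m/) occurs before a nasal consonant → [õ] by rule 1.
/m/ stays [m].
/ɡ/ — between /m/ and /o/; rule 2 does not apply here → [ɡ].
/o/ — word-final; rule 1 does not apply here → [o].

[ɡaɡkẽŋkodõmɡo]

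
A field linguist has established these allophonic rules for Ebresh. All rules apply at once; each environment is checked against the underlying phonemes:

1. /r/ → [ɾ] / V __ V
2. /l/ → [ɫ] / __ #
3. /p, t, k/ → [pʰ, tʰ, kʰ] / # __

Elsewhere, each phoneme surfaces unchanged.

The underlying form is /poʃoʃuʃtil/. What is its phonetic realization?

Rule 3 applies to /p/ (word-initial: word-initially) → [pʰ].
/o/ — not in any rule's target class → [o].
/ʃ/ — not in any rule's target class → [ʃ].
/o/ stays [o].
/ʃ/ (between /o/ and /u/) is unaffected → [ʃ].
/u/ stays [u].
/ʃ/ — not in any rule's target class → [ʃ].
/t/ — between /ʃ/ and /i/; rule 3 does not apply here → [t].
/i/ — not in any rule's target class → [i].
Rule 2 applies to /l/ (word-final: word-finally) → [ɫ].

[pʰoʃoʃuʃtiɫ]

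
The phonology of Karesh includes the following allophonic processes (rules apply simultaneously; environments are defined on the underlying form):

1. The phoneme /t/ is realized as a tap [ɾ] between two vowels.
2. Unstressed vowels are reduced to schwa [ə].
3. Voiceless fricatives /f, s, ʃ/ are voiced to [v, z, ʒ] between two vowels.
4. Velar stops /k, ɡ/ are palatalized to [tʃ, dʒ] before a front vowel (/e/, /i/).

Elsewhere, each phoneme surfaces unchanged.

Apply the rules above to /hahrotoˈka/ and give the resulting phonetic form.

/h/ (word-initial): no rule targets it → [h].
/a/ meets the environment for rule 2 (in an unstressed syllable) → [ə].
/h/ (between /a/ and /r/) is unaffected → [h].
/r/ (between /h/ and /o/): no rule targets it → [r].
/o/ (between /r/ and /t/) occurs in an unstressed syllable → [ə] by rule 2.
/t/ (between /o/ and /o/) occurs between two vowels → [ɾ] by rule 1.
Rule 2 applies to /o/ (between /t/ and /k/: in an unstressed syllable) → [ə].
/k/ — between /o/ and /a/; rule 4 does not apply here → [k].
/a/ (word-final) is in the target of rule 2 but the environment (in an unstressed syllable) is not met → [a].

[həhrəɾəˈka]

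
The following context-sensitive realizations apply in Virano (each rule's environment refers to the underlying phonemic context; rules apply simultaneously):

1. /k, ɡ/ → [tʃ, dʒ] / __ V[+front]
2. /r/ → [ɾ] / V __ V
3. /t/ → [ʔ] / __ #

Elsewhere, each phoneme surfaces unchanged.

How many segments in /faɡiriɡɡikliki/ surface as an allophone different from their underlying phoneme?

Segments that undergo a rule: /ɡ/ → [dʒ] (rule 1); /r/ → [ɾ] (rule 2); /ɡ/ → [dʒ] (rule 1); /k/ → [tʃ] (rule 1).
All other segments surface unchanged.

4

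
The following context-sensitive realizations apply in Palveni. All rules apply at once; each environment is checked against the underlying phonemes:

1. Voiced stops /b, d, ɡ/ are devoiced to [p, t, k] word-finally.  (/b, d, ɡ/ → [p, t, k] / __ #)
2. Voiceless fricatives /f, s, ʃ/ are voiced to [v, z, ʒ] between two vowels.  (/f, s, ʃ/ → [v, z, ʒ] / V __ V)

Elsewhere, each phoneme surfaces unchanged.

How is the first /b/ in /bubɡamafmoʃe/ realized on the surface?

[b]

/b/ — word-initial; rule 1 does not apply here → [b].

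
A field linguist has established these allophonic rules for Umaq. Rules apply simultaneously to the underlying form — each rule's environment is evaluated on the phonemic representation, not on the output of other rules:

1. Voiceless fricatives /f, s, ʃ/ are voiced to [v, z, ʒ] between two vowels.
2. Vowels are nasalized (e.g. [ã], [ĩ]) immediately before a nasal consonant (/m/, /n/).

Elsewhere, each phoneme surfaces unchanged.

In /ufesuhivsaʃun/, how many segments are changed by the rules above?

Segments that undergo a rule: /f/ → [v] (rule 1); /s/ → [z] (rule 1); /ʃ/ → [ʒ] (rule 1); /u/ → [ũ] (rule 2).
All other segments surface unchanged.

4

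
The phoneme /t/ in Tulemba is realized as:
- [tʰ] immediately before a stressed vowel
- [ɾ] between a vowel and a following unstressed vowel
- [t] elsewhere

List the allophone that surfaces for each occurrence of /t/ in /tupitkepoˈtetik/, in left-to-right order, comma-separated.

Occurrence 1 (position 1): no conditioning environment matches → elsewhere allophone [t].
Occurrence 2 (position 5): no conditioning environment matches → elsewhere allophone [t].
Occurrence 3 (position 10): immediately before a stressed vowel → [tʰ].
Occurrence 4 (position 12): between a vowel and an unstressed vowel → [ɾ].

[t], [t], [tʰ], [ɾ]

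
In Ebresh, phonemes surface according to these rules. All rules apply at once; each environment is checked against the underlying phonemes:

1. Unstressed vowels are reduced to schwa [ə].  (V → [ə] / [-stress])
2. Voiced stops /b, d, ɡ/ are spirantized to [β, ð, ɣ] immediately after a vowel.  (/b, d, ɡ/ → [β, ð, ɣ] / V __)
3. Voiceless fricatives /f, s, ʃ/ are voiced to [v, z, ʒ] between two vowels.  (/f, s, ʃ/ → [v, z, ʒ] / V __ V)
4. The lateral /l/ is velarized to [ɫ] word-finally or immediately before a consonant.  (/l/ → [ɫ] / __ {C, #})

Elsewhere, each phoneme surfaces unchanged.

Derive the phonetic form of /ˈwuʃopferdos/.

/w/ (word-initial) is unaffected → [w].
/u/ (between /w/ and /ʃ/) fails the environment for rule 1, so it stays [u].
/ʃ/ — between /u/ and /o/, between two vowels — surfaces as [ʒ] (rule 3).
/o/ (between /ʃ/ and /p/) occurs in an unstressed syllable → [ə] by rule 1.
/p/ (between /o/ and /f/) is unaffected → [p].
/f/ (between /p/ and /e/) fails the environment for rule 3, so it stays [f].
/e/ (between /f/ and /r/) occurs in an unstressed syllable → [ə] by rule 1.
/r/ (between /e/ and /d/): no rule targets it → [r].
/d/ (between /r/ and /o/) is in the target of rule 2 but the environment (immediately after a vowel) is not met → [d].
/o/ (between /d/ and /s/): in an unstressed syllable, so rule 1 applies → [ə].
/s/ (word-final) fails the environment for rule 3, so it stays [s].

[ˈwuʒəpfərdəs]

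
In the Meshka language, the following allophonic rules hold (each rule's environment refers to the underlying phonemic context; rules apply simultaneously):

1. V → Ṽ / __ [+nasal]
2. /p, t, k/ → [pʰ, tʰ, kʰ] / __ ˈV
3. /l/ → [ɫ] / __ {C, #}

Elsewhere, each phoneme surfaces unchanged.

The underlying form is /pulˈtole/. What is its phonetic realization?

/p/ (word-initial) is in the target of rule 2 but the environment (immediately before a stressed vowel) is not met → [p].
/u/ — between /p/ and /l/; rule 1 does not apply here → [u].
Rule 3 applies to /l/ (between /u/ and /t/: word-finally or immediately before a consonant) → [ɫ].
/t/ (between /l/ and /o/): immediately before a stressed vowel, so rule 2 applies → [tʰ].
/o/ — between /t/ and /l/; rule 1 does not apply here → [o].
/l/ (between /o/ and /e/): rule 3 targets it, but not word-finally or immediately before a consonant → unchanged [l].
/e/ — word-final; rule 1 does not apply here → [e].

[puɫˈtʰole]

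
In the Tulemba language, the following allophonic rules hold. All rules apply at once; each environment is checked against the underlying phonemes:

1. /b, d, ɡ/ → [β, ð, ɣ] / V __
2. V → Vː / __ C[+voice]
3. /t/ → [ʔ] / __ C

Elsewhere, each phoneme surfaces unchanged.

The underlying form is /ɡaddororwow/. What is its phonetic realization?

/ɡ/ (word-initial) fails the environment for rule 1, so it stays [ɡ].
/a/ (between /ɡ/ and /d/) occurs before a voiced consonant → [aː] by rule 2.
/d/ meets the environment for rule 1 (immediately after a vowel) → [ð].
/d/ (between /d/ and /o/): rule 1 targets it, but not immediately after a vowel → unchanged [d].
/o/ (between /d/ and /r/): before a voiced consonant, so rule 2 applies → [oː].
/r/ stays [r].
/o/ — between /r/ and /r/, before a voiced consonant — surfaces as [oː] (rule 2).
/r/ (between /o/ and /w/): no rule targets it → [r].
/w/ (between /r/ and /o/): no rule targets it → [w].
Rule 2 applies to /o/ (between /w/ and /w/: before a voiced consonant) → [oː].
/w/ (word-final) is unaffected → [w].

[ɡaːðdoːroːrwoːw]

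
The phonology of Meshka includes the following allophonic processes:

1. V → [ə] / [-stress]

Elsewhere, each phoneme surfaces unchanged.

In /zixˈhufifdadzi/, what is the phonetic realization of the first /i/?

[ə]

/i/ meets the environment for rule 1 (in an unstressed syllable) → [ə].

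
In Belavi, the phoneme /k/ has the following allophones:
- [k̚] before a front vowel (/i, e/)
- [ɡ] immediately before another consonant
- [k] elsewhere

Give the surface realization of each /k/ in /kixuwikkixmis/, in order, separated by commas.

[k̚], [ɡ], [k̚]

Occurrence 1 (position 1): before a front vowel (/i, e/) → [k̚].
Occurrence 2 (position 7): immediately before another consonant → [ɡ].
Occurrence 3 (position 8): before a front vowel (/i, e/) → [k̚].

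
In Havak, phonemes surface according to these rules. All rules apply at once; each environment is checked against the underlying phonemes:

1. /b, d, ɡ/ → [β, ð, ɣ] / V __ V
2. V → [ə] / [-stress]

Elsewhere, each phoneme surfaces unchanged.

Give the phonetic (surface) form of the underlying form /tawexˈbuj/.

/t/ — not in any rule's target class → [t].
Rule 2 applies to /a/ (between /t/ and /w/: in an unstressed syllable) → [ə].
/w/ stays [w].
/e/ — between /w/ and /x/, in an unstressed syllable — surfaces as [ə] (rule 2).
/x/ — not in any rule's target class → [x].
/b/ — between /x/ and /u/; rule 1 does not apply here → [b].
/u/ (between /b/ and /j/) fails the environment for rule 2, so it stays [u].
/j/ — not in any rule's target class → [j].

[təwəxˈbuj]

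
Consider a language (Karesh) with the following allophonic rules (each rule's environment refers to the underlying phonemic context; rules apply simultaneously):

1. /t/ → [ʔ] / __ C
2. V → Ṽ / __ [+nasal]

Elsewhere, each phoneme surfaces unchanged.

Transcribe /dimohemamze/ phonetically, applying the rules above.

[dĩmohẽmãmze]

/i/ meets the environment for rule 2 (before a nasal consonant) → [ĩ].
/o/ (between /m/ and /h/) fails the environment for rule 2, so it stays [o].
/e/ — between /h/ and /m/, before a nasal consonant — surfaces as [ẽ] (rule 2).
/a/ — between /m/ and /m/, before a nasal consonant — surfaces as [ã] (rule 2).
/e/ (word-final) is in the target of rule 2 but the environment (before a nasal consonant) is not met → [e].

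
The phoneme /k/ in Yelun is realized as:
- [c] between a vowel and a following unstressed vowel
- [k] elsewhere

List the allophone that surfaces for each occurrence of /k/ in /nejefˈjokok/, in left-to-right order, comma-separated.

Occurrence 1 (position 8): between a vowel and a following unstressed vowel → [c].
Occurrence 2 (position 10): no conditioning environment matches → elsewhere allophone [k].

[c], [k]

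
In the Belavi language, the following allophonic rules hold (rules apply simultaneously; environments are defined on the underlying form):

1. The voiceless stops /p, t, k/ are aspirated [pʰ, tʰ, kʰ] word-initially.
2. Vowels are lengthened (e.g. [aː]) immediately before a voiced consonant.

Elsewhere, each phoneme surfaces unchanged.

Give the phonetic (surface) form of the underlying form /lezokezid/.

/l/ (word-initial) is unaffected → [l].
/e/ — between /l/ and /z/, before a voiced consonant — surfaces as [eː] (rule 2).
/z/ stays [z].
/o/ (between /z/ and /k/): rule 2 targets it, but not before a voiced consonant → unchanged [o].
/k/ (between /o/ and /e/) fails the environment for rule 1, so it stays [k].
/e/ meets the environment for rule 2 (before a voiced consonant) → [eː].
/z/ — not in any rule's target class → [z].
/i/ (between /z/ and /d/): before a voiced consonant, so rule 2 applies → [iː].
/d/ (word-final): no rule targets it → [d].

[leːzokeːziːd]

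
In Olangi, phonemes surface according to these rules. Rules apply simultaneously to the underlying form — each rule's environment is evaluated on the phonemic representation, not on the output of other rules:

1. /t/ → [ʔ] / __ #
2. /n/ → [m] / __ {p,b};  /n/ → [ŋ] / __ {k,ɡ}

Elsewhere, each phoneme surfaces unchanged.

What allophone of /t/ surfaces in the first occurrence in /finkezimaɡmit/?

Rule 1 applies to /t/ (word-final: word-finally) → [ʔ].

[ʔ]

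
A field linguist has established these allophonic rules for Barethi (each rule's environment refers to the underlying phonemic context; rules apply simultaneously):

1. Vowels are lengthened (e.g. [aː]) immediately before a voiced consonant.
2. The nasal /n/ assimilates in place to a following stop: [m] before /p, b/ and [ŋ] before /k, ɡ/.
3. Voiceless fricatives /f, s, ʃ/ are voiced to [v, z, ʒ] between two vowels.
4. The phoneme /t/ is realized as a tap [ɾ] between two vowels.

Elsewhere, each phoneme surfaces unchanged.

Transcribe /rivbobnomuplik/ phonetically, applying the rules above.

/r/ (word-initial): no rule targets it → [r].
/i/ (between /r/ and /v/) occurs before a voiced consonant → [iː] by rule 1.
/v/ (between /i/ and /b/): no rule targets it → [v].
/b/ (between /v/ and /o/) is unaffected → [b].
Rule 1 applies to /o/ (between /b/ and /b/: before a voiced consonant) → [oː].
/b/ (between /o/ and /n/) is unaffected → [b].
/n/ (between /b/ and /o/): rule 2 targets it, but not before a labial or velar stop → unchanged [n].
/o/ meets the environment for rule 1 (before a voiced consonant) → [oː].
/m/ stays [m].
/u/ (between /m/ and /p/) is in the target of rule 1 but the environment (before a voiced consonant) is not met → [u].
/p/ stays [p].
/l/ (between /p/ and /i/): no rule targets it → [l].
/i/ (between /l/ and /k/): rule 1 targets it, but not before a voiced consonant → unchanged [i].
/k/ (word-final) is unaffected → [k].

[riːvboːbnoːmuplik]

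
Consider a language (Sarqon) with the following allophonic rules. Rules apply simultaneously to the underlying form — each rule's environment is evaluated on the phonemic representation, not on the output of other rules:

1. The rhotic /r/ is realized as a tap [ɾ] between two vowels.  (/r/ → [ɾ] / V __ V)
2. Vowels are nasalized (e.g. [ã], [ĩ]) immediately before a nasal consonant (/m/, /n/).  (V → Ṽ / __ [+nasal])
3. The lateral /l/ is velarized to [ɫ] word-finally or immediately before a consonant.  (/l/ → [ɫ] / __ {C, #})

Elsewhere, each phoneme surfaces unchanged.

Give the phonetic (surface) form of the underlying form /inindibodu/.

/i/ meets the environment for rule 2 (before a nasal consonant) → [ĩ].
/i/ (between /n/ and /n/): before a nasal consonant, so rule 2 applies → [ĩ].
/i/ (between /d/ and /b/) fails the environment for rule 2, so it stays [i].
/o/ (between /b/ and /d/): rule 2 targets it, but not before a nasal consonant → unchanged [o].
/u/ (word-final): rule 2 targets it, but not before a nasal consonant → unchanged [u].

[ĩnĩndibodu]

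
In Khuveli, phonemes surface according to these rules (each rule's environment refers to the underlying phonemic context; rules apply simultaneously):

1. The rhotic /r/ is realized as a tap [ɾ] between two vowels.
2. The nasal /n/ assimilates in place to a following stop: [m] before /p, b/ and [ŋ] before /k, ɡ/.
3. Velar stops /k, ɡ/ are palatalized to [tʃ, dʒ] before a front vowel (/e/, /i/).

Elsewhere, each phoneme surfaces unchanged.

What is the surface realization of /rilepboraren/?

/r/ (word-initial): rule 1 targets it, but not between two vowels → unchanged [r].
/i/ stays [i].
/l/ stays [l].
/e/ (between /l/ and /p/) is unaffected → [e].
/p/ stays [p].
/b/ (between /p/ and /o/) is unaffected → [b].
/o/ stays [o].
/r/ — between /o/ and /a/, between two vowels — surfaces as [ɾ] (rule 1).
/a/ (between /r/ and /r/) is unaffected → [a].
Rule 1 applies to /r/ (between /a/ and /e/: between two vowels) → [ɾ].
/e/ — not in any rule's target class → [e].
/n/ (word-final) fails the environment for rule 2, so it stays [n].

[rilepboɾaɾen]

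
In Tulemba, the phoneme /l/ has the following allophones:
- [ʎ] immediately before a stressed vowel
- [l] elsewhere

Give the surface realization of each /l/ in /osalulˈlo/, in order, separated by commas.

[l], [l], [ʎ]

Occurrence 1 (position 4): no conditioning environment matches → elsewhere allophone [l].
Occurrence 2 (position 6): no conditioning environment matches → elsewhere allophone [l].
Occurrence 3 (position 7): immediately before a stressed vowel → [ʎ].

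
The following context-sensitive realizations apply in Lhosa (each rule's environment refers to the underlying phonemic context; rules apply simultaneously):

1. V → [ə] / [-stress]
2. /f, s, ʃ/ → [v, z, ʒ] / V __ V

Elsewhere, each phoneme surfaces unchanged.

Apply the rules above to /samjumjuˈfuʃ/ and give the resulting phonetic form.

[səmjəmjəˈvuʃ]

/s/ — word-initial; rule 2 does not apply here → [s].
/a/ (between /s/ and /m/): in an unstressed syllable, so rule 1 applies → [ə].
/m/ (between /a/ and /j/) is unaffected → [m].
/j/ (between /m/ and /u/): no rule targets it → [j].
/u/ — between /j/ and /m/, in an unstressed syllable — surfaces as [ə] (rule 1).
/m/ — not in any rule's target class → [m].
/j/ (between /m/ and /u/): no rule targets it → [j].
/u/ — between /j/ and /f/, in an unstressed syllable — surfaces as [ə] (rule 1).
/f/ — between /u/ and /u/, between two vowels — surfaces as [v] (rule 2).
/u/ (between /f/ and /ʃ/) is in the target of rule 1 but the environment (in an unstressed syllable) is not met → [u].
/ʃ/ — word-final; rule 2 does not apply here → [ʃ].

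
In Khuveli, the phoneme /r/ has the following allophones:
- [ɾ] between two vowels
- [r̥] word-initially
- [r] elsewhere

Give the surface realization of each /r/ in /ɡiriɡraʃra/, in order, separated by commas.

Occurrence 1 (position 3): between two vowels → [ɾ].
Occurrence 2 (position 6): no conditioning environment matches → elsewhere allophone [r].
Occurrence 3 (position 9): no conditioning environment matches → elsewhere allophone [r].

[ɾ], [r], [r]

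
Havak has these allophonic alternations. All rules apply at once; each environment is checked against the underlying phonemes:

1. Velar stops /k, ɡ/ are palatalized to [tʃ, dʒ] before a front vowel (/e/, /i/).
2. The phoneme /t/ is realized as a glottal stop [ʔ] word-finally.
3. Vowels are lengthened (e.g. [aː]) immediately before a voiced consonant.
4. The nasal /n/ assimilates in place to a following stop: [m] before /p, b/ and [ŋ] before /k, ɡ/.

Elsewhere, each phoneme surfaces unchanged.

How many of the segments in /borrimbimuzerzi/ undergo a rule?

5

Segments that undergo a rule: /o/ → [oː] (rule 3); /i/ → [iː] (rule 3); /i/ → [iː] (rule 3); /u/ → [uː] (rule 3); /e/ → [eː] (rule 3).
All other segments surface unchanged.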